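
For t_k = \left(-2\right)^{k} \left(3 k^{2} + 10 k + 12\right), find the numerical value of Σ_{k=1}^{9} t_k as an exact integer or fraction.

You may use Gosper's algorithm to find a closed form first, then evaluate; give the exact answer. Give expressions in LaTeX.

The ratio is 2*(-3*k**2 - 16*k - 25)/(3*k**2 + 10*k + 12).
So A=-2 and B=1, with C=k**2 + 10*k/3 + 4.
f must satisfy (-2)·f(k+1) − (1)·f(k) = k**2 + 10*k/3 + 4.
Bound: deg f ≤ 2.
Solve for f: f(k) = -(k**2 + 2*k + 2)/3 (degree 2 ≤ 2).
So s_k = (B(k−1)f/C)·t_k = (-(k**2 + 2*k + 2)/(3*k**2 + 10*k + 12))·t_k = (-2)**k*(-k**2 - 2*k - 2).
Δs = (-2)**k*(3*k**2 + 10*k + 12), as required.
Sum = s_(10) − s_(1); s_(10) = -124928, s_(1) = 10 ⇒ -124938.

Σ = -124938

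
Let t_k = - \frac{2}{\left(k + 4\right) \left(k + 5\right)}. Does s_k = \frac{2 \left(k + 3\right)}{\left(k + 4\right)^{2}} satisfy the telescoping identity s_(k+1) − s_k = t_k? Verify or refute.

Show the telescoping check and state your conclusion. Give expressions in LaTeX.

s_(k+1) = 2*(k + 4)/(k + 5)**2
s_(k+1) − s_k = 2*(-(k + 3)*(k + 5)**2 + (k + 4)**3)/((k + 4)**2*(k + 5)**2)
(s_(k+1) − s_k) − t_k = 2*(2*k + 9)/(k**4 + 18*k**3 + 121*k**2 + 360*k + 400)

Invalid: residual \frac{2 \left(2 k + 9\right)}{k^{4} + 18 k^{3} + 121 k^{2} + 360 k + 400} ≠ 0.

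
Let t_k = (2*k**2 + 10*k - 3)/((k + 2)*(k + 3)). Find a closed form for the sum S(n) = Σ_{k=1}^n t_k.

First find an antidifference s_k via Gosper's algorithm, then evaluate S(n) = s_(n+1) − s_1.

S(n) = n*(2*n + 1)/(n + 3)

Step 1: r(k) = (k + 2)*(10*k + 2*(k + 1)**2 + 7)/((k + 4)*(2*k**2 + 10*k - 3)).
So A=k + 2 and B=k + 4, with C=k**2 + 5*k - 3/2.
Key eq: (k + 2)·f(k+1) = (k + 3)·f(k) + (k**2 + 5*k - 3/2).
deg f ≤ 2 (via 1,1,2).
A polynomial solution: f(k) = k*(4*k - 7)/4.
R(k) = B(k−1)·f(k)/C(k) = k*(k + 3)*(4*k - 7)/(2*(2*k**2 + 10*k - 3)); s_k = R·t_k = k*(4*k - 7)/(2*(k + 2)).
Δs = (2*k**2 + 10*k - 3)/(k**2 + 5*k + 6), as required.
Σ_(k=1)^n t_k = s_(n+1) − s_(1) = ((4*n**2 + n - 3)/(2*(n + 3))) − (-1/2), i.e. n*(2*n + 1)/(n + 3).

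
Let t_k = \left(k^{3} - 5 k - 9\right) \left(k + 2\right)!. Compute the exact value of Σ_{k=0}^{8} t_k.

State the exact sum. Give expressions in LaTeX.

Σ = 1796256000

Ratio r(k) = (k + 3)*(5*k - (k + 1)**3 + 14)/(-k**3 + 5*k + 9).
Normal form (A,B,C) = (k + 3, 1, k**3 - 5*k - 9).
Solve (k + 3)·f(k+1) − (1)·f(k) = k**3 - 5*k - 9.
From deg A=1, deg B=0, deg C=3: d=2.
Coefficient equations give f(k) = k*(k - 4).
So s_k = (B(k−1)f/C)·t_k = (k*(k - 4)/(k**3 - 5*k - 9))·t_k = k*(k - 4)*factorial(k + 2).
Δs = (k**3 - 5*k - 9)*factorial(k + 2), as required.
Sum = s_(9) − s_(0); s_(9) = 1796256000, s_(0) = 0 ⇒ 1796256000.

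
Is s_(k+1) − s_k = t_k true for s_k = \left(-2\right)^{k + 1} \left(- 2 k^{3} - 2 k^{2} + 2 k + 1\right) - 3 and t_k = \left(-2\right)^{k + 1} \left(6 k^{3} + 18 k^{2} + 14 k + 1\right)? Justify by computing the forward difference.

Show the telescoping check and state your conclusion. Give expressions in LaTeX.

valid (s_(k+1) − s_k reduces to t_k)

s_(k+1) = (-2)**(k + 2)*(2*k - 2*(k + 1)**3 - 2*(k + 1)**2 + 3) - 3
s_(k+1) − s_k = (-2)**(k + 1)*(6*k**3 + 18*k**2 + 14*k + 1)
(s_(k+1) − s_k) − t_k = 0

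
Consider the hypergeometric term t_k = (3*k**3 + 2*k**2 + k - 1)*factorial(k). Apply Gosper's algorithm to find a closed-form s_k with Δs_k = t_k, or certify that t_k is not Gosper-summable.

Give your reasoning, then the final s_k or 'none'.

The ratio is (k + 1)*(k + 3*(k + 1)**3 + 2*(k + 1)**2)/(3*k**3 + 2*k**2 + k - 1).
A = k + 1, B = 1, C = k**3 + 2*k**2/3 + k/3 - 1/3.
Set up (k + 1)·f(k+1) − (1)·f(k) − (k**3 + 2*k**2/3 + k/3 - 1/3) = 0.
Degrees (1,0,3) ⇒ d ≤ 2.
Solving with deg f ≤ 2: f(k) = (k - 2)*(3*k + 2)/3.
Certificate R = B(k−1)f/C = (k - 2)*(3*k + 2)/(3*k**3 + 2*k**2 + k - 1) gives s_k = (k - 2)*(3*k + 2)*factorial(k).
Verify: (3*k**3 + 2*k**2 + k - 1)*factorial(k) matches t_k.

s_k = (k - 2)*(3*k + 2)*factorial(k)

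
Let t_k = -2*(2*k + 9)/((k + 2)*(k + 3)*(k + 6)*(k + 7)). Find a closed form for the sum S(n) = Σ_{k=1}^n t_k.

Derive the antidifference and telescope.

S(n) = 2*n*(-n - 10)/(21*(n**2 + 10*n + 21))

Ratio r(k) = (k + 2)*(k + 6)*(2*k + 11)/((k + 4)*(k + 8)*(2*k + 9)).
So A=k + 2 and B=k + 8, with C=k**3 + 27*k**2/2 + 121*k/2 + 90.
Need (k + 2)·f(k+1) − (k + 7)·f(k) = k**3 + 27*k**2/2 + 121*k/2 + 90.
d = 5 from the (1,1,3) case.
Solve for f: f(k) = k*(k + 3)*(k + 4)*(k + 5)*(k + 8)/24 (degree 5 ≤ 5).
R(k) = B(k−1)·f(k)/C(k) = k*(k + 3)*(k + 7)*(k + 8)/(12*(2*k + 9)); s_k = R·t_k = k*(-k - 8)/(6*(k**2 + 8*k + 12)).
s_(k+1) − s_k = 2*(-2*k - 9)/(k**4 + 18*k**3 + 113*k**2 + 288*k + 252) = t_k.
s_(n+1) = (-n**2 - 10*n - 9)/(6*(n**2 + 10*n + 21)) and s_(1) = -1/14, so S(n) = 2*n*(-n - 10)/(21*(n**2 + 10*n + 21)).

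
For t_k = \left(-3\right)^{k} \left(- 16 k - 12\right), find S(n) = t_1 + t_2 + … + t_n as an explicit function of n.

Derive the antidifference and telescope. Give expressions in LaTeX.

r(k) = 3*(-4*k - 7)/(4*k + 3) after simplifying.
Gosper form: A/B · C(k+1)/C(k) with A=-3, B=1, C=k + 3/4.
Set up (-3)·f(k+1) − (1)·f(k) − (k + 3/4) = 0.
d = 1 from the (0,0,1) case.
A polynomial solution: f(k) = -k/4.
Then R = B(k−1)f/C = -k/(4*k + 3), so s_k = R(k)·t_k = 4*(-3)**k*k.
Δs = (-3)**k*(-16*k - 12), as required.
s_(n+1) = (-3)**(n + 1)*(4*n + 4) and s_(1) = -12, so S(n) = -12*(-3)**n*n - 12*(-3)**n + 12.

S(n) = - 12 \left(-3\right)^{n} n - 12 \left(-3\right)^{n} + 12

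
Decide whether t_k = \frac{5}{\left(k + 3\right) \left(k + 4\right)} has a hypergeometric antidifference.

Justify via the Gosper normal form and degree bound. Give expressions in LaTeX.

Yes. s_k = \frac{5 k}{3 \left(k + 3\right)}.

Compute t_(k+1)/t_k: get (k + 3)/(k + 5).
Normal form (A,B,C) = (k + 3, k + 5, 1).
Need (k + 3)·f(k+1) − (k + 4)·f(k) = 1.
d = 1 from the (1,1,0) case.
A polynomial solution: f(k) = k/3.
Get s_k = R·t_k = 5*k/(3*(k + 3)) with R(k) = B(k−1)f(k)/C(k) = k*(k + 4)/3.
s_(k+1) − s_k = 5/(k**2 + 7*k + 12) = t_k.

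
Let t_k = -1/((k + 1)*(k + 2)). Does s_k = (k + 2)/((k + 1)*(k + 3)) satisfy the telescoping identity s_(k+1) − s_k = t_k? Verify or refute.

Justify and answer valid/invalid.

s_(k+1) = (k + 3)/((k + 2)*(k + 4))
s_(k+1) − s_k = (-k**2 - 5*k - 7)/(k**4 + 10*k**3 + 35*k**2 + 50*k + 24)
(s_(k+1) − s_k) − t_k = (2*k + 5)/(k**4 + 10*k**3 + 35*k**2 + 50*k + 24)

Invalid: residual (2*k + 5)/(k**4 + 10*k**3 + 35*k**2 + 50*k + 24) ≠ 0.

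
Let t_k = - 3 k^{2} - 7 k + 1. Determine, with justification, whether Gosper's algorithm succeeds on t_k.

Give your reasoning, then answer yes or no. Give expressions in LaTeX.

Yes. s_k = k \left(- k^{2} - 2 k + 4\right).

Ratio r(k) = (3*k**2 + 13*k + 9)/(3*k**2 + 7*k - 1).
Factor: A=1; B=1; C=k**2 + 7*k/3 - 1/3.
Solve (1)·f(k+1) − (1)·f(k) = k**2 + 7*k/3 - 1/3.
Bound: deg f ≤ 3.
Solve for f: f(k) = k*(k**2 + 2*k - 4)/3 (degree 3 ≤ 3).
R(k) = B(k−1)·f(k)/C(k) = k*(k**2 + 2*k - 4)/(3*k**2 + 7*k - 1); s_k = R·t_k = k*(-k**2 - 2*k + 4).
Check: Δs_k = -3*k**2 - 7*k + 1. ✓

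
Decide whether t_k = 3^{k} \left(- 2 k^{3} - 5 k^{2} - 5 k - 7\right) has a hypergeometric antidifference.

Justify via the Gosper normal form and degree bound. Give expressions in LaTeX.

Compute t_(k+1)/t_k: get 3*(2*k**3 + 11*k**2 + 21*k + 19)/(2*k**3 + 5*k**2 + 5*k + 7).
A = 3, B = 1, C = k**3 + 5*k**2/2 + 5*k/2 + 7/2.
Need (3)·f(k+1) − (1)·f(k) = k**3 + 5*k**2/2 + 5*k/2 + 7/2.
Degrees (0,0,3) ⇒ d ≤ 3.
Solving with deg f ≤ 3: f(k) = (k**3 - 2*k**2 + 4*k - 1)/2.
R(k) = B(k−1)·f(k)/C(k) = (k**3 - 2*k**2 + 4*k - 1)/(2*k**3 + 5*k**2 + 5*k + 7); s_k = R·t_k = 3**k*(-k**3 + 2*k**2 - 4*k + 1).
Δs = 3**k*(-2*k**3 - 5*k**2 - 5*k - 7), as required.

Yes. s_k = 3^{k} \left(- k^{3} + 2 k^{2} - 4 k + 1\right).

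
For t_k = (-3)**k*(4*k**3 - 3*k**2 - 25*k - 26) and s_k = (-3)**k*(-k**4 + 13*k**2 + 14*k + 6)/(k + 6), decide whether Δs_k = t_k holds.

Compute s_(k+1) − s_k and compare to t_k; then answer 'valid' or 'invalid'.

Invalid: residual (-3)**(k + 1)*(4*k**4 + 22*k**3 - 46*k**2 - 180*k - 158)/(k**2 + 13*k + 42) ≠ 0.

s_(k+1) = (-3)**(k + 1)*(14*k - (k + 1)**4 + 13*(k + 1)**2 + 20)/(k + 7)
s_(k+1) − s_k = (-3)**k*(4*k**5 + 37*k**4 + 38*k**3 - 339*k**2 - 848*k - 618)/(k**2 + 13*k + 42)
(s_(k+1) − s_k) − t_k = (-3)**(k + 1)*(4*k**4 + 22*k**3 - 46*k**2 - 180*k - 158)/(k**2 + 13*k + 42)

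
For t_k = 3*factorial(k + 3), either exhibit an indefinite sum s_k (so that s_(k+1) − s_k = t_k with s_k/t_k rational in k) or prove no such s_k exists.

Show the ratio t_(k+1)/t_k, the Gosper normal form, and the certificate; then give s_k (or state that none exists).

Compute t_(k+1)/t_k: get k + 4.
Take A(k)=k + 4, B(k)=1, C(k)=1.
f must satisfy (k + 4)·f(k+1) − (1)·f(k) = 1.
From deg A=1, deg B=0, deg C=0: d=-1.
Negative degree bound (-1): no f exists, t_k not Gosper-summable.

not Gosper-summable; s_k does not exist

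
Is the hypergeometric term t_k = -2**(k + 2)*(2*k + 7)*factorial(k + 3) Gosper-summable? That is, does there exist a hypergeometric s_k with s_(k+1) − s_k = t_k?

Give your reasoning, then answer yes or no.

Yes. s_k = -2**(k + 2)*factorial(k + 3).

r(k) = 2*(k + 4)*(2*k + 9)/(2*k + 7) after simplifying.
Take A(k)=2*k + 8, B(k)=1, C(k)=k + 7/2.
f must satisfy (2*k + 8)·f(k+1) − (1)·f(k) = k + 7/2.
From deg A=1, deg B=0, deg C=1: d=0.
Solving with deg f ≤ 0: f(k) = 1/2.
Then R = B(k−1)f/C = 1/(2*k + 7), so s_k = R(k)·t_k = -2**(k + 2)*factorial(k + 3).
Check: Δs_k = -2**(k + 2)*(2*k + 7)*factorial(k + 3). ✓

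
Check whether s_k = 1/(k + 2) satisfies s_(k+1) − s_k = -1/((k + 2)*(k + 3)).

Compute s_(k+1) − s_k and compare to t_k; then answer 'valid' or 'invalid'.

valid; difference matches t_k

s_(k+1) = 1/(k + 3)
s_(k+1) − s_k = -1/((k + 2)*(k + 3))
(s_(k+1) − s_k) − t_k = 0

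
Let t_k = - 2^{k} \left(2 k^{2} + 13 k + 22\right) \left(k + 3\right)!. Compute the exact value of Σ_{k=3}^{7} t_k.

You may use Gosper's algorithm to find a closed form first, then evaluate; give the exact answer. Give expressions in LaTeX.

Step 1: r(k) = 2*(2*k**3 + 25*k**2 + 105*k + 148)/(2*k**2 + 13*k + 22).
Factor: A=2*k + 8; B=1; C=k**2 + 13*k/2 + 11.
Key eq: (2*k + 8)·f(k+1) = (1)·f(k) + (k**2 + 13*k/2 + 11).
deg f ≤ 1 (via 1,0,2).
Coefficient equations give f(k) = (k + 2)/2.
Then R = B(k−1)f/C = (k + 2)/(2*k**2 + 13*k + 22), so s_k = R(k)·t_k = -2**k*(k + 2)*factorial(k + 3).
Verify: -2**k*(2*k**2 + 13*k + 22)*factorial(k + 3) matches t_k.
Σ_(k=3)^(7) t_k = s_(8) − s_(3) = -102187008000 − (-28800) = -102186979200.

Σ = -102186979200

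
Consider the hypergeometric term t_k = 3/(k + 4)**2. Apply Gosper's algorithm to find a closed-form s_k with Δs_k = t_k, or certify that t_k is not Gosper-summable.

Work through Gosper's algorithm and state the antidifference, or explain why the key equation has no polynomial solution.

not Gosper-summable; s_k does not exist

Step 1: r(k) = (k + 4)**2/(k + 5)**2.
A = k**2 + 8*k + 16, B = k**2 + 10*k + 25, C = 1.
Key eq: (k**2 + 8*k + 16)·f(k+1) = (k**2 + 8*k + 16)·f(k) + (1).
From deg A=2, deg B=2, deg C=0: d=0.
Write f(k) = c0. Then LHS − RHS = -1, requiring -1 = 0: contradictory. No certificate.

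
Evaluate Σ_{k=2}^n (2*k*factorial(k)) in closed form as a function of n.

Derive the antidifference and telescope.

S(n) = 2*factorial(n + 1) - 4

Ratio r(k) = (k + 1)**2/k.
Take A(k)=k + 1, B(k)=1, C(k)=k.
Solve (k + 1)·f(k+1) − (1)·f(k) = k.
deg f ≤ 0 (via 1,0,1).
Match coefficients ⇒ f(k) = 1.
Get s_k = R·t_k = 2*factorial(k) with R(k) = B(k−1)f(k)/C(k) = 1/k.
Δs = 2*k*factorial(k), as required.
s_(n+1) = 2*factorial(n + 1) and s_(2) = 4, so S(n) = 2*factorial(n + 1) - 4.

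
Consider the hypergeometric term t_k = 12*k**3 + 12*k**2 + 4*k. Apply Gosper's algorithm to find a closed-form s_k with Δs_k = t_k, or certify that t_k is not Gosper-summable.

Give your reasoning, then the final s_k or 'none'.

s_k = k**2*(3*k**2 - 2*k - 1)

Step 1: r(k) = (3*k**3 + 12*k**2 + 16*k + 7)/(k*(3*k**2 + 3*k + 1)).
Gosper form: A/B · C(k+1)/C(k) with A=1, B=1, C=k**3 + k**2 + k/3.
Need (1)·f(k+1) − (1)·f(k) = k**3 + k**2 + k/3.
Bound: deg f ≤ 4.
Solving with deg f ≤ 4: f(k) = k**2*(k - 1)*(3*k + 1)/12.
Certificate R = B(k−1)f/C = k*(k - 1)*(3*k + 1)/(4*(3*k**2 + 3*k + 1)) gives s_k = k**2*(3*k**2 - 2*k - 1).
Verify: 4*k*(3*k**2 + 3*k + 1) matches t_k.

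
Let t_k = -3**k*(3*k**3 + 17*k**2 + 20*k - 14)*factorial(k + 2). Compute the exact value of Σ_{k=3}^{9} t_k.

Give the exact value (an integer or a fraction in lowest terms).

Σ = -2998163940684480

Step 1: r(k) = 3*(3*k**4 + 35*k**3 + 141*k**2 + 215*k + 78)/(3*k**3 + 17*k**2 + 20*k - 14).
Gosper form: A/B · C(k+1)/C(k) with A=3*k + 9, B=1, C=k**3 + 17*k**2/3 + 20*k/3 - 14/3.
Key eq: (3*k + 9)·f(k+1) = (1)·f(k) + (k**3 + 17*k**2/3 + 20*k/3 - 14/3).
Degrees (1,0,3) ⇒ d ≤ 2.
Coefficient equations give f(k) = (k**2 + k - 4)/3.
R(k) = B(k−1)·f(k)/C(k) = (k**2 + k - 4)/(3*k**3 + 17*k**2 + 20*k - 14); s_k = R·t_k = -3**k*(k**2 + k - 4)*factorial(k + 2).
Check: Δs_k = -3**k*(3*k**3 + 17*k**2 + 20*k - 14)*factorial(k + 2). ✓
Σ_(k=3)^(9) t_k = s_(10) − s_(3) = -2998163940710400 − (-25920) = -2998163940684480.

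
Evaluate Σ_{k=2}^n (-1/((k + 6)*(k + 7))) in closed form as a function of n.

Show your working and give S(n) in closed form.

S(n) = (1 - n)/(8*(n + 7))

Step 1: r(k) = (k + 6)/(k + 8).
A = k + 6, B = k + 8, C = 1.
Key eq: (k + 6)·f(k+1) = (k + 7)·f(k) + (1).
From deg A=1, deg B=1, deg C=0: d=1.
A polynomial solution: f(k) = k/6.
Get s_k = R·t_k = -k/(6*k + 36) with R(k) = B(k−1)f(k)/C(k) = k*(k + 7)/6.
Check: Δs_k = -1/(k**2 + 13*k + 42). ✓
Telescope: S(n) = s_(n+1) − s_(2) = (-n - 1)/(6*(n + 7)) − (-1/24) = (1 - n)/(8*(n + 7)).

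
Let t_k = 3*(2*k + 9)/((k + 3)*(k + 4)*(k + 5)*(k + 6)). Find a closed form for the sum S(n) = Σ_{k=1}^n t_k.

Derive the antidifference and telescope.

S(n) = n*(n + 10)/(8*(n**2 + 10*n + 24))

Ratio r(k) = (k + 3)*(2*k + 11)/((k + 7)*(2*k + 9)).
Normal form (A,B,C) = (k + 3, k + 7, k + 9/2).
Set up (k + 3)·f(k+1) − (k + 6)·f(k) − (k + 9/2) = 0.
d = 3 from the (1,1,1) case.
Match coefficients ⇒ f(k) = k*(k + 4)*(k + 8)/30.
Certificate R = B(k−1)f/C = k*(k + 4)*(k + 6)*(k + 8)/(15*(2*k + 9)) gives s_k = k*(k + 8)/(5*(k**2 + 8*k + 15)).
s_(k+1) − s_k = 3*(2*k + 9)/(k**4 + 18*k**3 + 119*k**2 + 342*k + 360) = t_k.
Σ_(k=1)^n t_k = s_(n+1) − s_(1) = ((n**2 + 10*n + 9)/(5*(n**2 + 10*n + 24))) − (3/40), i.e. n*(n + 10)/(8*(n**2 + 10*n + 24)).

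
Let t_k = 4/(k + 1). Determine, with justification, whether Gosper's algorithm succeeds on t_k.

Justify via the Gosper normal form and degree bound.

No. Not Gosper-summable.

Ratio r(k) = (k + 1)/(k + 2).
Normal form (A,B,C) = (k + 1, k + 2, 1).
Set up (k + 1)·f(k+1) − (k + 1)·f(k) − (1) = 0.
Degrees (1,1,0) ⇒ d ≤ 0.
Write f(k) = c0. Then LHS − RHS = -1, requiring -1 = 0: contradictory. No certificate.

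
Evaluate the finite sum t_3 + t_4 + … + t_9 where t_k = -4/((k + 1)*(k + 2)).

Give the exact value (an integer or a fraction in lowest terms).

t_(k+1)/t_k = (k + 1)/(k + 3).
So A=k + 1 and B=k + 3, with C=1.
Set up (k + 1)·f(k+1) − (k + 2)·f(k) − (1) = 0.
From deg A=1, deg B=1, deg C=0: d=1.
Coefficient equations give f(k) = k.
So s_k = (B(k−1)f/C)·t_k = (k*(k + 2))·t_k = -4*k/(k + 1).
Verify: -4/(k**2 + 3*k + 2) matches t_k.
Σ_(k=3)^(9) t_k = s_(10) − s_(3) = -40/11 − (-3) = -7/11.

Σ = -7/11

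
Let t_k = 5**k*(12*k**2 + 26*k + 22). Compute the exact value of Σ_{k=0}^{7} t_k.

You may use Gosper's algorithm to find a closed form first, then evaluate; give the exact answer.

Σ = 73046872

The ratio is 5*(6*k**2 + 25*k + 30)/(6*k**2 + 13*k + 11).
A = 5, B = 1, C = k**2 + 13*k/6 + 11/6.
f must satisfy (5)·f(k+1) − (1)·f(k) = k**2 + 13*k/6 + 11/6.
deg f ≤ 2 (via 0,0,2).
Solving with deg f ≤ 2: f(k) = (3*k**2 - k + 3)/12.
So s_k = (B(k−1)f/C)·t_k = ((3*k**2 - k + 3)/(2*(6*k**2 + 13*k + 11)))·t_k = 5**k*(3*k**2 - k + 3).
Δs = 5**k*(12*k**2 + 26*k + 22), as required.
Sum = s_(8) − s_(0); s_(8) = 73046875, s_(0) = 3 ⇒ 73046872.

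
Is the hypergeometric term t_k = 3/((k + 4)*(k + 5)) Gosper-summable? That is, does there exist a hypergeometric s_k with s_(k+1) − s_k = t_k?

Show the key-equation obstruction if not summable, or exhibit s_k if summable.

Ratio r(k) = (k + 4)/(k + 6).
So A=k + 4 and B=k + 6, with C=1.
Set up (k + 4)·f(k+1) − (k + 5)·f(k) − (1) = 0.
deg f ≤ 1 (via 1,1,0).
Solving with deg f ≤ 1: f(k) = k/4.
R(k) = B(k−1)·f(k)/C(k) = k*(k + 5)/4; s_k = R·t_k = 3*k/(4*(k + 4)).
Check: Δs_k = 3/(k**2 + 9*k + 20). ✓

Yes. s_k = 3*k/(4*(k + 4)).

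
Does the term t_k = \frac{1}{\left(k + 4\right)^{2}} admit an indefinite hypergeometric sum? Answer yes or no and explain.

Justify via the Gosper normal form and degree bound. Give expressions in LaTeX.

No; the coefficient equations for f are inconsistent.

Compute t_(k+1)/t_k: get (k + 4)**2/(k + 5)**2.
A = k**2 + 8*k + 16, B = k**2 + 10*k + 25, C = 1.
Solve (k**2 + 8*k + 16)·f(k+1) − (k**2 + 8*k + 16)·f(k) = 1.
Bound: deg f ≤ 0.
Generic f = c0 gives residual -1; -1 = 0 cannot hold, so t_k is not Gosper-summable.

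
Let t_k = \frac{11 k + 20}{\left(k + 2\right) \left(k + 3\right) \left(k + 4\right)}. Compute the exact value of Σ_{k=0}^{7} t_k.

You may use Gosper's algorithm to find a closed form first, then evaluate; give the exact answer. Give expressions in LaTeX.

Σ = 138/55

r(k) = (k + 2)*(11*k + 31)/((k + 5)*(11*k + 20)) after simplifying.
A = k + 2, B = k + 5, C = k + 20/11.
Need (k + 2)·f(k+1) − (k + 4)·f(k) = k + 20/11.
From deg A=1, deg B=1, deg C=1: d=2.
A polynomial solution: f(k) = k*(7*k + 13)/22.
R(k) = B(k−1)·f(k)/C(k) = k*(k + 4)*(7*k + 13)/(2*(11*k + 20)); s_k = R·t_k = k*(7*k + 13)/(2*(k + 2)*(k + 3)).
Check: Δs_k = (11*k + 20)/(k**3 + 9*k**2 + 26*k + 24). ✓
Evaluate s at k=8 and k=0: 138/55 and 0; difference 138/55.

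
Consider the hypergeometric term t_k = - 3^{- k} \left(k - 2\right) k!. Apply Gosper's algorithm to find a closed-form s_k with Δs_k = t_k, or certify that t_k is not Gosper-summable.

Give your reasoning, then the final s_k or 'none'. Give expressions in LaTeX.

s_k = - 3^{1 - k} k!

Step 1: r(k) = (k**2 - 1)/(3*(k - 2)).
A = k/3 + 1/3, B = 1, C = k - 2.
Solve (k/3 + 1/3)·f(k+1) − (1)·f(k) = k - 2.
From deg A=1, deg B=0, deg C=1: d=0.
Coefficient equations give f(k) = 3.
Get s_k = R·t_k = -3**(1 - k)*factorial(k) with R(k) = B(k−1)f(k)/C(k) = 3/(k - 2).
Check: Δs_k = -(k - 2)*factorial(k)/3**k. ✓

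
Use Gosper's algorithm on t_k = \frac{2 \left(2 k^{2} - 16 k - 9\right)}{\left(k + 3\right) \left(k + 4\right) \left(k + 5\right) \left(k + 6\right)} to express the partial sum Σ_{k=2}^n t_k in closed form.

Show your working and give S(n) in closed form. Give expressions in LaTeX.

S(n) = \frac{2 \left(2 n^{3} - 180 n^{2} - 167 n + 345\right)}{105 \left(n^{3} + 15 n^{2} + 74 n + 120\right)}

Compute t_(k+1)/t_k: get (k + 3)*(16*k - 2*(k + 1)**2 + 25)/((k + 7)*(-2*k**2 + 16*k + 9)).
Normal form (A,B,C) = (k + 3, k + 7, k**2 - 8*k - 9/2).
Set up (k + 3)·f(k+1) − (k + 6)·f(k) − (k**2 - 8*k - 9/2) = 0.
d = 3 from the (1,1,2) case.
Solving with deg f ≤ 3: f(k) = -k*(k**2 + 72*k + 17)/60.
Certificate R = B(k−1)f/C = -k*(k + 6)*(k**2 + 72*k + 17)/(30*(2*k**2 - 16*k - 9)) gives s_k = k*(-k**2 - 72*k - 17)/(15*(k + 3)*(k + 4)*(k + 5)).
s_(k+1) − s_k = 2*(2*k**2 - 16*k - 9)/(k**4 + 18*k**3 + 119*k**2 + 342*k + 360) = t_k.
s_(n+1) = (-n**3 - 75*n**2 - 164*n - 90)/(15*(n**3 + 15*n**2 + 74*n + 120)) and s_(2) = -11/105, so S(n) = 2*(2*n**3 - 180*n**2 - 167*n + 345)/(105*(n**3 + 15*n**2 + 74*n + 120)).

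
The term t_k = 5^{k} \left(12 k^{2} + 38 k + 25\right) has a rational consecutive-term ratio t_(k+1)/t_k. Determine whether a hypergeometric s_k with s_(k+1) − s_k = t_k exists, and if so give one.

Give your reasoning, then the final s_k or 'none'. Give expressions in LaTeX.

s_k = 5^{k} k \left(3 k + 2\right)

r(k) = 5*(12*k**2 + 62*k + 75)/(12*k**2 + 38*k + 25) after simplifying.
Gosper form: A/B · C(k+1)/C(k) with A=5, B=1, C=k**2 + 19*k/6 + 25/12.
Key eq: (5)·f(k+1) = (1)·f(k) + (k**2 + 19*k/6 + 25/12).
Bound: deg f ≤ 2.
Solving with deg f ≤ 2: f(k) = k*(3*k + 2)/12.
Certificate R = B(k−1)f/C = k*(3*k + 2)/(12*k**2 + 38*k + 25) gives s_k = 5**k*k*(3*k + 2).
Verify: 5**k*(12*k**2 + 38*k + 25) matches t_k.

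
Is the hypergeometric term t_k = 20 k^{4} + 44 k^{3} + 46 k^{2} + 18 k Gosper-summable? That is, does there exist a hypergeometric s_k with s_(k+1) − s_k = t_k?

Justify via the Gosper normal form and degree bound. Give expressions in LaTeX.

Yes. s_k = k \left(4 k^{4} + k^{3} - 3 k - 2\right).

Compute t_(k+1)/t_k: get (10*k**4 + 62*k**3 + 149*k**2 + 161*k + 64)/(k*(10*k**3 + 22*k**2 + 23*k + 9)).
Factor: A=1; B=1; C=k**4 + 11*k**3/5 + 23*k**2/10 + 9*k/10.
Set up (1)·f(k+1) − (1)·f(k) − (k**4 + 11*k**3/5 + 23*k**2/10 + 9*k/10) = 0.
Bound: deg f ≤ 5.
Coefficient equations give f(k) = k*(k - 1)*(4*k**3 + 5*k**2 + 5*k + 2)/20.
Then R = B(k−1)f/C = (k - 1)*(4*k**3 + 5*k**2 + 5*k + 2)/(2*(10*k**3 + 22*k**2 + 23*k + 9)), so s_k = R(k)·t_k = k*(4*k**4 + k**3 - 3*k - 2).
Verify: 2*k*(10*k**3 + 22*k**2 + 23*k + 9) matches t_k.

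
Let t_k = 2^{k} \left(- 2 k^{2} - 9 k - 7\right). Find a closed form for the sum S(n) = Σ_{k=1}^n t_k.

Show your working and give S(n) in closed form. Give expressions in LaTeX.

S(n) = - 4 \cdot 2^{n} n^{2} - 10 \cdot 2^{n} n - 8 \cdot 2^{n} + 8

r(k) = 2*(2*k**2 + 13*k + 18)/(2*k**2 + 9*k + 7) after simplifying.
Factor: A=2; B=1; C=k**2 + 9*k/2 + 7/2.
Set up (2)·f(k+1) − (1)·f(k) − (k**2 + 9*k/2 + 7/2) = 0.
d = 2 from the (0,0,2) case.
Coefficient equations give f(k) = (2*k**2 + k + 1)/2.
Then R = B(k−1)f/C = (2*k**2 + k + 1)/((k + 1)*(2*k + 7)), so s_k = R(k)·t_k = 2**k*(-2*k**2 - k - 1).
Check: Δs_k = 2**k*(-2*k**2 - 9*k - 7). ✓
Evaluate: s_(n+1) = 2**(n + 1)*(-2*n**2 - 5*n - 4); subtract s_(1) = -8 ⇒ S(n) = -4*2**n*n**2 - 10*2**n*n - 8*2**n + 8.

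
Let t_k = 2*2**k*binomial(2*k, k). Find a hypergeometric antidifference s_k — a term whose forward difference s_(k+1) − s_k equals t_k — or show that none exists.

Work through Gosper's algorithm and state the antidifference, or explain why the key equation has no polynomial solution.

Ratio r(k) = 4*(2*k + 1)/(k + 1).
Factor: A=8*k + 4; B=k + 1; C=1.
Set up (8*k + 4)·f(k+1) − (k)·f(k) − (1) = 0.
d = -1 from the (1,1,0) case.
Bound -1 < 0, so the key equation has no polynomial solution.

none — t_k is not Gosper-summable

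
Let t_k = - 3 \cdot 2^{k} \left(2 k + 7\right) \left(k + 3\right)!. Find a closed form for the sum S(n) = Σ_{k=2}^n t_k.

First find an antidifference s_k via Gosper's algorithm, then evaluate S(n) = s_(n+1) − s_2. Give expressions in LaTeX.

Step 1: r(k) = 2*(k + 4)*(2*k + 9)/(2*k + 7).
So A=2*k + 8 and B=1, with C=k + 7/2.
Key eq: (2*k + 8)·f(k+1) = (1)·f(k) + (k + 7/2).
From deg A=1, deg B=0, deg C=1: d=0.
Solve for f: f(k) = 1/2 (degree 0 ≤ 0).
Then R = B(k−1)f/C = 1/(2*k + 7), so s_k = R(k)·t_k = -3*2**k*factorial(k + 3).
Verify: -3*2**k*(2*k + 7)*factorial(k + 3) matches t_k.
Telescope: S(n) = s_(n+1) − s_(2) = -6*2**n*factorial(n + 4) − (-1440) = -6*2**n*factorial(n + 4) + 1440.

S(n) = - 6 \cdot 2^{n} \left(n + 4\right)! + 1440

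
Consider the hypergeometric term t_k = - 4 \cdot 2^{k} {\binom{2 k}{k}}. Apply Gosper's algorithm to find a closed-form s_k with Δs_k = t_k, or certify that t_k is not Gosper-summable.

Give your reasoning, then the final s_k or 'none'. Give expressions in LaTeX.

none — t_k is not Gosper-summable

Ratio r(k) = 4*(2*k + 1)/(k + 1).
Take A(k)=8*k + 4, B(k)=k + 1, C(k)=1.
Need (8*k + 4)·f(k+1) − (k)·f(k) = 1.
From deg A=1, deg B=1, deg C=0: d=-1.
deg f ≤ -1 is impossible — no certificate.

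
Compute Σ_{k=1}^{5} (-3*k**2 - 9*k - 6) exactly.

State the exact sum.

Ratio r(k) = (k + 3)/(k + 1).
So A=1 and B=1, with C=k**2 + 3*k + 2.
Key eq: (1)·f(k+1) = (1)·f(k) + (k**2 + 3*k + 2).
Degrees (0,0,2) ⇒ d ≤ 3.
A polynomial solution: f(k) = k*(k + 1)*(k + 2)/3.
Certificate R = B(k−1)f/C = k/3 gives s_k = k*(-k**2 - 3*k - 2).
Verify: -3*k**2 - 9*k - 6 matches t_k.
Σ_(k=1)^(5) t_k = s_(6) − s_(1) = -336 − (-6) = -330.

Σ = -330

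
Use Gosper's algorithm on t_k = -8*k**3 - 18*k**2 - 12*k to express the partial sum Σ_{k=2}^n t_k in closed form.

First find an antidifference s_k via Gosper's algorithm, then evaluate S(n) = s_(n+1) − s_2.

r(k) = (4*k**3 + 21*k**2 + 36*k + 19)/(k*(4*k**2 + 9*k + 6)) after simplifying.
A = 1, B = 1, C = k**3 + 9*k**2/4 + 3*k/2.
Set up (1)·f(k+1) − (1)·f(k) − (k**3 + 9*k**2/4 + 3*k/2) = 0.
From deg A=0, deg B=0, deg C=3: d=4.
Match coefficients ⇒ f(k) = k*(k - 1)*(2*k**2 + 4*k + 3)/8.
So s_k = (B(k−1)f/C)·t_k = ((k - 1)*(2*k**2 + 4*k + 3)/(2*(4*k**2 + 9*k + 6)))·t_k = k*(-2*k**3 - 2*k**2 + k + 3).
Check: Δs_k = 2*k*(-4*k**2 - 9*k - 6). ✓
Telescope: S(n) = s_(n+1) − s_(2) = n*(-2*n**3 - 10*n**2 - 17*n - 9) − (-38) = -2*n**4 - 10*n**3 - 17*n**2 - 9*n + 38.

S(n) = -2*n**4 - 10*n**3 - 17*n**2 - 9*n + 38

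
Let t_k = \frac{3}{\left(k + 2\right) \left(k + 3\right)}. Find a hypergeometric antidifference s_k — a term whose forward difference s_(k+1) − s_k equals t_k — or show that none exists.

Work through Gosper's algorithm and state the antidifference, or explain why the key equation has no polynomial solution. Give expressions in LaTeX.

s_k = \frac{3 k}{2 \left(k + 2\right)}

t_(k+1)/t_k = (k + 2)/(k + 4).
Factor: A=k + 2; B=k + 4; C=1.
Need (k + 2)·f(k+1) − (k + 3)·f(k) = 1.
Degrees (1,1,0) ⇒ d ≤ 1.
Match coefficients ⇒ f(k) = k/2.
So s_k = (B(k−1)f/C)·t_k = (k*(k + 3)/2)·t_k = 3*k/(2*(k + 2)).
s_(k+1) − s_k = 3/(k**2 + 5*k + 6) = t_k.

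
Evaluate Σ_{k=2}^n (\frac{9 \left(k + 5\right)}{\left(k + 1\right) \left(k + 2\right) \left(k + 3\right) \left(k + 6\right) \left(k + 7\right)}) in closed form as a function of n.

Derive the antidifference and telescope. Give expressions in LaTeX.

r(k) = (k + 1)*(k + 6)**2/((k + 4)*(k + 5)*(k + 8)) after simplifying.
So A=k + 1 and B=k + 8, with C=k**3 + 14*k**2 + 65*k + 100.
Set up (k + 1)·f(k+1) − (k + 7)·f(k) − (k**3 + 14*k**2 + 65*k + 100) = 0.
d = 6 from the (1,1,3) case.
Match coefficients ⇒ f(k) = k*(k + 3)*(k + 4)**2*(k + 5)**2/36.
R(k) = B(k−1)·f(k)/C(k) = k*(k + 3)*(k + 4)*(k + 7)/36; s_k = R·t_k = k*(k**2 + 9*k + 20)/(4*(k**3 + 9*k**2 + 20*k + 12)).
Δs = 9*(k + 5)/(k**5 + 19*k**4 + 131*k**3 + 401*k**2 + 540*k + 252), as required.
Σ_(k=2)^n t_k = s_(n+1) − s_(2) = ((n**3 + 12*n**2 + 41*n + 30)/(4*(n**3 + 12*n**2 + 41*n + 42))) − (7/32), i.e. (n**3 + 12*n**2 + 41*n - 54)/(32*(n**3 + 12*n**2 + 41*n + 42)).

S(n) = \frac{n^{3} + 12 n^{2} + 41 n - 54}{32 \left(n^{3} + 12 n^{2} + 41 n + 42\right)}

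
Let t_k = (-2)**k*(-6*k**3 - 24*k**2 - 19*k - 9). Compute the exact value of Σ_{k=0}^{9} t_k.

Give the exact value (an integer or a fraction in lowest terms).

Compute t_(k+1)/t_k: get 2*(-6*k**3 - 42*k**2 - 85*k - 58)/(6*k**3 + 24*k**2 + 19*k + 9).
Take A(k)=-2, B(k)=1, C(k)=k**3 + 4*k**2 + 19*k/6 + 3/2.
Set up (-2)·f(k+1) − (1)·f(k) − (k**3 + 4*k**2 + 19*k/6 + 3/2) = 0.
From deg A=0, deg B=0, deg C=3: d=3.
Solve for f: f(k) = -(2*k**3 + 4*k**2 - 3*k + 1)/6 (degree 3 ≤ 3).
Get s_k = R·t_k = (-2)**k*(2*k**3 + 4*k**2 - 3*k + 1) with R(k) = B(k−1)f(k)/C(k) = -(2*k**3 + 4*k**2 - 3*k + 1)/(6*k**3 + 24*k**2 + 19*k + 9).
Verify: (-2)**k*(-6*k**3 - 24*k**2 - 19*k - 9) matches t_k.
Σ_(k=0)^(9) t_k = s_(10) − s_(0) = 2427904 − (1) = 2427903.

Σ = 2427903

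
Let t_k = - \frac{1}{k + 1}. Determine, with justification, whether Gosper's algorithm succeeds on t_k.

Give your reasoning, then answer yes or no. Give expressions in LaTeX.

r(k) = (k + 1)/(k + 2) after simplifying.
Normal form (A,B,C) = (k + 1, k + 2, 1).
Solve (k + 1)·f(k+1) − (k + 1)·f(k) = 1.
deg f ≤ 0 (via 1,1,0).
Generic f = c0 gives residual -1; -1 = 0 cannot hold, so t_k is not Gosper-summable.

No — key equation has no polynomial f.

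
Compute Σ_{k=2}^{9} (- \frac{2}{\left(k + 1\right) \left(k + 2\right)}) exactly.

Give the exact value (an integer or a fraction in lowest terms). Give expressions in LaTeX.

Σ = -16/33

The ratio is (k + 1)/(k + 3).
A = k + 1, B = k + 3, C = 1.
Set up (k + 1)·f(k+1) − (k + 2)·f(k) − (1) = 0.
deg f ≤ 1 (via 1,1,0).
Coefficient equations give f(k) = k.
R(k) = B(k−1)·f(k)/C(k) = k*(k + 2); s_k = R·t_k = -2*k/(k + 1).
Δs = -2/(k**2 + 3*k + 2), as required.
Evaluate s at k=10 and k=2: -20/11 and -4/3; difference -16/33.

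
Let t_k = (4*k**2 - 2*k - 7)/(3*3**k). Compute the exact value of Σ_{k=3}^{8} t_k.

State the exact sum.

Ratio r(k) = (4*k**2 + 6*k - 5)/(3*(4*k**2 - 2*k - 7)).
Take A(k)=1/3, B(k)=1, C(k)=k**2 - k/2 - 7/4.
Need (1/3)·f(k+1) − (1)·f(k) = k**2 - k/2 - 7/4.
Bound: deg f ≤ 2.
A polynomial solution: f(k) = -3*(2*k**2 + k - 2)/4.
Then R = B(k−1)f/C = -3*(2*k**2 + k - 2)/(4*k**2 - 2*k - 7), so s_k = R(k)·t_k = (-2*k**2 - k + 2)/3**k.
Verify: (4*k**2 - 2*k - 7)/(3*3**k) matches t_k.
Σ_(k=3)^(8) t_k = s_(9) − s_(3) = -169/19683 − (-19/27) = 13682/19683.

Σ = 13682/19683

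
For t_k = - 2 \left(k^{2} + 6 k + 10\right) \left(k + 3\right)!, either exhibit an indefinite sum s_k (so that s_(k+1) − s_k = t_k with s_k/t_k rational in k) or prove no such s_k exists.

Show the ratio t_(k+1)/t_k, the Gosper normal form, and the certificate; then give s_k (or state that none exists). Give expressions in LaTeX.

s_k = - 2 \left(k + 2\right) \left(k + 3\right)!

Ratio r(k) = (k + 4)*(6*k + (k + 1)**2 + 16)/(k**2 + 6*k + 10).
Take A(k)=k + 4, B(k)=1, C(k)=k**2 + 6*k + 10.
f must satisfy (k + 4)·f(k+1) − (1)·f(k) = k**2 + 6*k + 10.
d = 1 from the (1,0,2) case.
A polynomial solution: f(k) = k + 2.
Then R = B(k−1)f/C = (k + 2)/(k**2 + 6*k + 10), so s_k = R(k)·t_k = -2*(k + 2)*factorial(k + 3).
Δs = -2*(k**2 + 6*k + 10)*factorial(k + 3), as required.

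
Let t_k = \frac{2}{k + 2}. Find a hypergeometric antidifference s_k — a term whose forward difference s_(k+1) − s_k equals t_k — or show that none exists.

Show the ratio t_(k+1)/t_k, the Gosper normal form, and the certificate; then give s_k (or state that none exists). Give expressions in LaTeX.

Compute t_(k+1)/t_k: get (k + 2)/(k + 3).
Normal form (A,B,C) = (k + 2, k + 3, 1).
Key eq: (k + 2)·f(k+1) = (k + 2)·f(k) + (1).
From deg A=1, deg B=1, deg C=0: d=0.
Generic f = c0 gives residual -1; -1 = 0 cannot hold, so t_k is not Gosper-summable.

not Gosper-summable; s_k does not exist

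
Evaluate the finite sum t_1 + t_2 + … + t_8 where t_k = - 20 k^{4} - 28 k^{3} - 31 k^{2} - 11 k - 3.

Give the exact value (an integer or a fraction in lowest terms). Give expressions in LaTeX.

t_(k+1)/t_k = (20*k**4 + 108*k**3 + 235*k**2 + 237*k + 93)/(20*k**4 + 28*k**3 + 31*k**2 + 11*k + 3).
A = 1, B = 1, C = k**4 + 7*k**3/5 + 31*k**2/20 + 11*k/20 + 3/20.
Set up (1)·f(k+1) − (1)·f(k) − (k**4 + 7*k**3/5 + 31*k**2/20 + 11*k/20 + 3/20) = 0.
Degrees (0,0,4) ⇒ d ≤ 5.
Solving with deg f ≤ 5: f(k) = k*(4*k**4 - 3*k**3 + 3*k**2 - 3*k + 2)/20.
Get s_k = R·t_k = k*(-4*k**4 + 3*k**3 - 3*k**2 + 3*k - 2) with R(k) = B(k−1)f(k)/C(k) = k*(4*k**4 - 3*k**3 + 3*k**2 - 3*k + 2)/((k**2 + k + 1)*(20*k**2 + 8*k + 3)).
Check: Δs_k = -20*k**4 - 28*k**3 - 31*k**2 - 11*k - 3. ✓
Evaluate s at k=9 and k=1: -218475 and -3; difference -218472.

Σ = -218472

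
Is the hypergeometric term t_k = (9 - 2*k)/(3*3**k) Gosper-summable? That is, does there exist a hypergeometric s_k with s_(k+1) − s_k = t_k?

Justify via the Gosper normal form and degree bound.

Compute t_(k+1)/t_k: get (2*k - 7)/(3*(2*k - 9)).
So A=1/3 and B=1, with C=k - 9/2.
Solve (1/3)·f(k+1) − (1)·f(k) = k - 9/2.
d = 1 from the (0,0,1) case.
Match coefficients ⇒ f(k) = -3*(k - 4)/2.
Get s_k = R·t_k = (k - 4)/3**k with R(k) = B(k−1)f(k)/C(k) = -3*(k - 4)/(2*k - 9).
Δs = (9 - 2*k)/(3*3**k), as required.

Yes. s_k = (k - 4)/3**k.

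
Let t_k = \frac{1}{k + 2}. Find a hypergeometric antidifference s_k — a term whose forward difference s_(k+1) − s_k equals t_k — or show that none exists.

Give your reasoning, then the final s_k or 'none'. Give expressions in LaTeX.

none (Gosper's algorithm certifies no s_k)

The ratio is (k + 2)/(k + 3).
A = k + 2, B = k + 3, C = 1.
Key eq: (k + 2)·f(k+1) = (k + 2)·f(k) + (1).
deg f ≤ 0 (via 1,1,0).
Generic f = c0 gives residual -1; -1 = 0 cannot hold, so t_k is not Gosper-summable.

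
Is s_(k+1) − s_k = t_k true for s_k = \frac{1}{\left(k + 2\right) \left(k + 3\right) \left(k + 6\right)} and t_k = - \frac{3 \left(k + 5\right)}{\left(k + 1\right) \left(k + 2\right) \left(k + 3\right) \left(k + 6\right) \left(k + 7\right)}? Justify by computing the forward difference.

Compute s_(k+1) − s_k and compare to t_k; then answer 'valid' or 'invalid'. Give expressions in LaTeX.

Invalid: residual \frac{4 \left(2 k + 11\right)}{k^{6} + 23 k^{5} + 207 k^{4} + 925 k^{3} + 2144 k^{2} + 2412 k + 1008} ≠ 0.

s_(k+1) = 1/((k + 3)*(k + 4)*(k + 7))
s_(k+1) − s_k = ((k + 2)*(k + 6) - (k + 4)*(k + 7))/((k + 2)*(k + 3)*(k + 4)*(k + 6)*(k + 7))
(s_(k+1) − s_k) − t_k = 4*(2*k + 11)/(k**6 + 23*k**5 + 207*k**4 + 925*k**3 + 2144*k**2 + 2412*k + 1008)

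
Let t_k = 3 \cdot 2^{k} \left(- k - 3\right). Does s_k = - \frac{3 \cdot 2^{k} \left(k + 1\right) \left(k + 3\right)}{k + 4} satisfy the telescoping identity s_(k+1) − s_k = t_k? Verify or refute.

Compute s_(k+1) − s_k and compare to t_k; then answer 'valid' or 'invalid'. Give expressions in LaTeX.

Invalid: residual \frac{3 \cdot 2^{k} \left(k^{2} + 6 k + 11\right)}{k^{2} + 9 k + 20} ≠ 0.

s_(k+1) = -6*2**k*(k + 2)*(k + 4)/(k + 5)
s_(k+1) − s_k = 3*2**k*(-k**3 - 11*k**2 - 41*k - 49)/(k**2 + 9*k + 20)
(s_(k+1) − s_k) − t_k = 3*2**k*(k**2 + 6*k + 11)/(k**2 + 9*k + 20)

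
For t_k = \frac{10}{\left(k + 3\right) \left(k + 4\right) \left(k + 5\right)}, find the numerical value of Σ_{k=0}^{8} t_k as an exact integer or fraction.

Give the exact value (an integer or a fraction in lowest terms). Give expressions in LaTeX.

Step 1: r(k) = (k + 3)/(k + 6).
Factor: A=k + 3; B=k + 6; C=1.
Key eq: (k + 3)·f(k+1) = (k + 5)·f(k) + (1).
d = 2 from the (1,1,0) case.
Match coefficients ⇒ f(k) = k*(k + 7)/24.
Get s_k = R·t_k = 5*k*(k + 7)/(12*(k + 3)*(k + 4)) with R(k) = B(k−1)f(k)/C(k) = k*(k + 5)*(k + 7)/24.
Verify: 10/(k**3 + 12*k**2 + 47*k + 60) matches t_k.
Evaluate s at k=9 and k=0: 5/13 and 0; difference 5/13.

Σ = 5/13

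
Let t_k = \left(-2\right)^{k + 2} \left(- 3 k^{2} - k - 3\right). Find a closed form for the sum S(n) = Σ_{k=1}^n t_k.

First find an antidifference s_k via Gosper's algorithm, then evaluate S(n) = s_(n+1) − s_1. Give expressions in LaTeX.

S(n) = - 8 \left(-2\right)^{n} n^{2} - 8 \left(-2\right)^{n} n - 8 \left(-2\right)^{n} + 8

r(k) = 2*(-3*k**2 - 7*k - 7)/(3*k**2 + k + 3) after simplifying.
Normal form (A,B,C) = (-2, 1, k**2 + k/3 + 1).
Set up (-2)·f(k+1) − (1)·f(k) − (k**2 + k/3 + 1) = 0.
d = 2 from the (0,0,2) case.
Solving with deg f ≤ 2: f(k) = -(k**2 - k + 1)/3.
R(k) = B(k−1)·f(k)/C(k) = -(k**2 - k + 1)/(3*k**2 + k + 3); s_k = R·t_k = (-2)**(k + 2)*(k**2 - k + 1).
Verify: (-2)**(k + 2)*(-3*k**2 - k - 3) matches t_k.
s_(n+1) = (-2)**(n + 3)*(n**2 + n + 1) and s_(1) = -8, so S(n) = -8*(-2)**n*n**2 - 8*(-2)**n*n - 8*(-2)**n + 8.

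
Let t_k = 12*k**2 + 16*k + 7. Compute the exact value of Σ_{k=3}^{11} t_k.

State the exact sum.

Σ = 7083

Ratio r(k) = (12*k**2 + 40*k + 35)/(12*k**2 + 16*k + 7).
Take A(k)=1, B(k)=1, C(k)=k**2 + 4*k/3 + 7/12.
Need (1)·f(k+1) − (1)·f(k) = k**2 + 4*k/3 + 7/12.
d = 3 from the (0,0,2) case.
Solve for f: f(k) = k*(4*k**2 + 2*k + 1)/12 (degree 3 ≤ 3).
Then R = B(k−1)f/C = k*(4*k**2 + 2*k + 1)/(12*k**2 + 16*k + 7), so s_k = R(k)·t_k = k*(4*k**2 + 2*k + 1).
s_(k+1) − s_k = 12*k**2 + 16*k + 7 = t_k.
Σ_(k=3)^(11) t_k = s_(12) − s_(3) = 7212 − (129) = 7083.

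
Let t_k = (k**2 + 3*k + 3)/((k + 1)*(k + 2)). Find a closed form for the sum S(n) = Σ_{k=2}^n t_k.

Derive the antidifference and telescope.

S(n) = (3*n**2 + 4*n - 7)/(3*(n + 2))

r(k) = (k + 1)*(3*k + (k + 1)**2 + 6)/((k + 3)*(k**2 + 3*k + 3)) after simplifying.
Take A(k)=k + 1, B(k)=k + 3, C(k)=k**2 + 3*k + 3.
Need (k + 1)·f(k+1) − (k + 2)·f(k) = k**2 + 3*k + 3.
Bound: deg f ≤ 2.
Match coefficients ⇒ f(k) = k*(k + 2).
Certificate R = B(k−1)f/C = k*(k + 2)**2/(k**2 + 3*k + 3) gives s_k = k*(k + 2)/(k + 1).
s_(k+1) − s_k = (k**2 + 3*k + 3)/(k**2 + 3*k + 2) = t_k.
Telescope: S(n) = s_(n+1) − s_(2) = (n**2 + 4*n + 3)/(n + 2) − (8/3) = (3*n**2 + 4*n - 7)/(3*(n + 2)).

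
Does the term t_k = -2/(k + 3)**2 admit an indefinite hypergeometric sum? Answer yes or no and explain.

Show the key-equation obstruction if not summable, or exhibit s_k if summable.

Compute t_(k+1)/t_k: get (k + 3)**2/(k + 4)**2.
Factor: A=k**2 + 6*k + 9; B=k**2 + 8*k + 16; C=1.
Set up (k**2 + 6*k + 9)·f(k+1) − (k**2 + 6*k + 9)·f(k) − (1) = 0.
d = 0 from the (2,2,0) case.
Put f(k) = c0: A·f(k+1) − B(k−1)·f(k) − C = -1; need -1 = 0 — inconsistent ⇒ no f, not summable.

No — t_k has no hypergeometric antidifference.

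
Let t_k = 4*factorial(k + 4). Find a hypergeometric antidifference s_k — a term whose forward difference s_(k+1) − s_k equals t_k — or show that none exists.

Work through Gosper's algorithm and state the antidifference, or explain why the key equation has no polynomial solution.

no hypergeometric antidifference exists

Compute t_(k+1)/t_k: get k + 5.
Take A(k)=k + 5, B(k)=1, C(k)=1.
f must satisfy (k + 5)·f(k+1) − (1)·f(k) = 1.
d = -1 from the (1,0,0) case.
Bound -1 < 0, so the key equation has no polynomial solution.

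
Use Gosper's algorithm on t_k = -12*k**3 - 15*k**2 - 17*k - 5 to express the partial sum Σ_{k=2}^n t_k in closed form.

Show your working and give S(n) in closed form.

S(n) = -3*n**4 - 11*n**3 - 19*n**2 - 16*n + 49

t_(k+1)/t_k = (12*k**3 + 51*k**2 + 83*k + 49)/(12*k**3 + 15*k**2 + 17*k + 5).
Take A(k)=1, B(k)=1, C(k)=k**3 + 5*k**2/4 + 17*k/12 + 5/12.
Set up (1)·f(k+1) − (1)·f(k) − (k**3 + 5*k**2/4 + 17*k/12 + 5/12) = 0.
deg f ≤ 4 (via 0,0,3).
Coefficient equations give f(k) = k*(3*k**3 - k**2 + 4*k - 1)/12.
Then R = B(k−1)f/C = k*(3*k**3 - k**2 + 4*k - 1)/(12*k**3 + 15*k**2 + 17*k + 5), so s_k = R(k)·t_k = k*(-3*k**3 + k**2 - 4*k + 1).
Δs = -12*k**3 - 15*k**2 - 17*k - 5, as required.
Evaluate: s_(n+1) = -3*n**4 - 11*n**3 - 19*n**2 - 16*n - 5; subtract s_(2) = -54 ⇒ S(n) = -3*n**4 - 11*n**3 - 19*n**2 - 16*n + 49.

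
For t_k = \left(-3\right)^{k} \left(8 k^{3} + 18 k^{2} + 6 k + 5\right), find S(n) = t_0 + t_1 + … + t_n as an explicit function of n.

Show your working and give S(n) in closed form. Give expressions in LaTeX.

Step 1: r(k) = 3*(-8*k**3 - 42*k**2 - 66*k - 37)/(8*k**3 + 18*k**2 + 6*k + 5).
Take A(k)=-3, B(k)=1, C(k)=k**3 + 9*k**2/4 + 3*k/4 + 5/8.
Set up (-3)·f(k+1) − (1)·f(k) − (k**3 + 9*k**2/4 + 3*k/4 + 5/8) = 0.
Degrees (0,0,3) ⇒ d ≤ 3.
Solve for f: f(k) = -(2*k**3 - 3*k + 2)/8 (degree 3 ≤ 3).
Then R = B(k−1)f/C = -(2*k**3 - 3*k + 2)/(8*k**3 + 18*k**2 + 6*k + 5), so s_k = R(k)·t_k = (-3)**k*(-2*k**3 + 3*k - 2).
Verify: (-3)**k*(8*k**3 + 18*k**2 + 6*k + 5) matches t_k.
s_(n+1) = 3*(-3)**n*(2*n**3 + 6*n**2 + 3*n + 1) and s_(0) = -2, so S(n) = 6*(-3)**n*n**3 + 18*(-3)**n*n**2 + 9*(-3)**n*n + 3*(-3)**n + 2.

S(n) = 6 \left(-3\right)^{n} n^{3} + 18 \left(-3\right)^{n} n^{2} + 9 \left(-3\right)^{n} n + 3 \left(-3\right)^{n} + 2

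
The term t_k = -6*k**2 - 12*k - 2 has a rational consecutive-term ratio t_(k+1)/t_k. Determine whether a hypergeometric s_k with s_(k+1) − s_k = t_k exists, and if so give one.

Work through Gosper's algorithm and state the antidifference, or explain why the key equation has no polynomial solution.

r(k) = (3*k**2 + 12*k + 10)/(3*k**2 + 6*k + 1) after simplifying.
Factor: A=1; B=1; C=k**2 + 2*k + 1/3.
Solve (1)·f(k+1) − (1)·f(k) = k**2 + 2*k + 1/3.
deg f ≤ 3 (via 0,0,2).
A polynomial solution: f(k) = k*(2*k**2 + 3*k - 3)/6.
Then R = B(k−1)f/C = k*(2*k**2 + 3*k - 3)/(2*(3*k**2 + 6*k + 1)), so s_k = R(k)·t_k = k*(-2*k**2 - 3*k + 3).
Verify: -6*k**2 - 12*k - 2 matches t_k.

s_k = k*(-2*k**2 - 3*k + 3)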